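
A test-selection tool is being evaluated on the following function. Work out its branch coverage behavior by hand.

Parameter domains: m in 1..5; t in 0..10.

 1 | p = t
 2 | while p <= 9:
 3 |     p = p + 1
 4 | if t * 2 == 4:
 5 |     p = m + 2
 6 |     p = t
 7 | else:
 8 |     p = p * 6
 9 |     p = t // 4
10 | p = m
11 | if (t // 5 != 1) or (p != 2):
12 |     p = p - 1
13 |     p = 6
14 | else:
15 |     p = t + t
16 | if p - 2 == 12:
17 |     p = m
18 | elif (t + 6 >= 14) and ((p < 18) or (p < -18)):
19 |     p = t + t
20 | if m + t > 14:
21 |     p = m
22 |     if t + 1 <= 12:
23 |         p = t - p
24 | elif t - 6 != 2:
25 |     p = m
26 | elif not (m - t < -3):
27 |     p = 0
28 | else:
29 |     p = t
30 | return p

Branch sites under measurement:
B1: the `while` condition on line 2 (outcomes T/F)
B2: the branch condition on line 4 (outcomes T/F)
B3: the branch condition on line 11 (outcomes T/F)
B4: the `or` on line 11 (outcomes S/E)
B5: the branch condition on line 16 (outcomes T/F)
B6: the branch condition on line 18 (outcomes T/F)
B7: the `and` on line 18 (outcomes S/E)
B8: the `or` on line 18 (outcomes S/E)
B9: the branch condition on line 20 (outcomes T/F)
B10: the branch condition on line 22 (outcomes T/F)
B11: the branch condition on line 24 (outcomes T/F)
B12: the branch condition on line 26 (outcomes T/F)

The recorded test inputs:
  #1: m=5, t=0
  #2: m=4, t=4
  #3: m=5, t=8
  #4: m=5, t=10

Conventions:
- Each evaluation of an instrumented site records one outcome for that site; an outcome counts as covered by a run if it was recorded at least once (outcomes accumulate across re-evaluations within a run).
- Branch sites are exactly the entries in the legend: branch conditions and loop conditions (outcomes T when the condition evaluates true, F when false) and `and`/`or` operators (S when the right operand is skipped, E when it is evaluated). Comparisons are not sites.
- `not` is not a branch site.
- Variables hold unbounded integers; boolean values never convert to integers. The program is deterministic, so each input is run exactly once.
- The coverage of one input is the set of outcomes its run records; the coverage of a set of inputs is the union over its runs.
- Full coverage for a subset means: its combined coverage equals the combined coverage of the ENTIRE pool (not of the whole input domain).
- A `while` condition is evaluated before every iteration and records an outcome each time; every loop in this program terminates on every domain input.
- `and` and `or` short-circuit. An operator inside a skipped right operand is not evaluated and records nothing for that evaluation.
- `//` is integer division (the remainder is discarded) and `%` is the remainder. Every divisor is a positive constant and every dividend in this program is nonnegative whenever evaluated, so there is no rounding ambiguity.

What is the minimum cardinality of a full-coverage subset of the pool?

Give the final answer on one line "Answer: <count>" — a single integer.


input #1, m=5, t=0: events B1->T, B1->T, B1->T, B1->T, B1->T, B1->T, B1->T, B1->T, B1->T, B1->T, B1->F, B2->F, B4->S, B3->T, ...; outcomes B1=T, B1=F, B2=F, B3=T, B4=S, B5=F, B6=F, B7=S, B9=F, B11=T
input #2, m=4, t=4: events B1->T, B1->T, B1->T, B1->T, B1->T, B1->T, B1->F, B2->F, B4->S, B3->T, B5->F, B7->S, B6->F, B9->F, ...; outcomes B1=T, B1=F, B2=F, B3=T, B4=S, B5=F, B6=F, B7=S, B9=F, B11=T
input #3, m=5, t=8: events B1->T, B1->T, B1->F, B2->F, B4->E, B3->T, B5->F, B7->E, B8->S, B6->T, B9->F, B11->F, B12->T; outcomes B1=T, B1=F, B2=F, B3=T, B4=E, B5=F, B6=T, B7=E, B8=S, B9=F, B11=F, B12=T
input #4, m=5, t=10: events B1->F, B2->F, B4->S, B3->T, B5->F, B7->E, B8->S, B6->T, B9->T, B10->T; outcomes B1=F, B2=F, B3=T, B4=S, B5=F, B6=T, B7=E, B8=S, B9=T, B10=T
together the pool reaches 18 outcomes: B1=T, B1=F, B2=F, B3=T, B4=S, B4=E, B5=F, B6=T, B6=F, B7=S, B7=E, B8=S, B9=T, B9=F, B10=T, B11=T, B11=F, B12=T
every size-1 subset falls short of the 18 outcomes (best: 12/18)
every size-2 subset falls short of the 18 outcomes (best: 16/18)
size 3: inputs {1, 3, 4} cover all 18 outcomes, and no lexicographically smaller subset of this size does
Answer: 3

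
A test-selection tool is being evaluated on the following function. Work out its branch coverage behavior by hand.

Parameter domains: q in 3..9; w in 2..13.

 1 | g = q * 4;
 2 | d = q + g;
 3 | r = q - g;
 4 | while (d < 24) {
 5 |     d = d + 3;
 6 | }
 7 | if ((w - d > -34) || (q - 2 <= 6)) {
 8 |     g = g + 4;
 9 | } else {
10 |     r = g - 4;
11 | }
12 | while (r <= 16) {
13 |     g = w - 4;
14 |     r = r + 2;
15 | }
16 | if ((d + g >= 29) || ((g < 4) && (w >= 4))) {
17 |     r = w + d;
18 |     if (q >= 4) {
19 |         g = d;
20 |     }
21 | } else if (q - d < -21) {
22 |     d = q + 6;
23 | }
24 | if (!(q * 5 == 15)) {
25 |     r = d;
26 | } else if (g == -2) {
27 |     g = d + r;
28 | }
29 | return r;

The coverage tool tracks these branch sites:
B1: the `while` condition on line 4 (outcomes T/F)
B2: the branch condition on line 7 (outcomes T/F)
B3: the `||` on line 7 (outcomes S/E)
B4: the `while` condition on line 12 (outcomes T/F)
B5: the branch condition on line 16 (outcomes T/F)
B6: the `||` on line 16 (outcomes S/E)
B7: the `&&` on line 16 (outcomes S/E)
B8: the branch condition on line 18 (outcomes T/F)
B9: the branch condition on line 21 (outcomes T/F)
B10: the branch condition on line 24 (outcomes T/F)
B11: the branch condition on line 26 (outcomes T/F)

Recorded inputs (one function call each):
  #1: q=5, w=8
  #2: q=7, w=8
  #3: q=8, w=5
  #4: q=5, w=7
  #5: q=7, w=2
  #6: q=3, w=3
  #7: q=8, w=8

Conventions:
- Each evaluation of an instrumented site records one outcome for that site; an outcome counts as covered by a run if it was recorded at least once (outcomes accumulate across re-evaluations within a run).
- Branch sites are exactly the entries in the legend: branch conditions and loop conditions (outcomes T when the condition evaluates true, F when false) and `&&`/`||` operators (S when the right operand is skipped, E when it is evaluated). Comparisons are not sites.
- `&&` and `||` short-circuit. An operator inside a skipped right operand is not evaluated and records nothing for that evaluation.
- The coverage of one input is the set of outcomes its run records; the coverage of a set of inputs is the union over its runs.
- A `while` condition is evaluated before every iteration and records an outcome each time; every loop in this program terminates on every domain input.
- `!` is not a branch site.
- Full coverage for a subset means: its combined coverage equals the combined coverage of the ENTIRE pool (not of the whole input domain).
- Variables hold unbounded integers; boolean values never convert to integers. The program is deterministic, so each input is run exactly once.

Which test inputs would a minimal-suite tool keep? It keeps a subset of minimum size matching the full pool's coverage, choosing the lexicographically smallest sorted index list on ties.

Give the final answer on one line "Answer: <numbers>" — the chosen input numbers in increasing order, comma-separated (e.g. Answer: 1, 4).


test 1 (q=5, w=8) hits B1=F, B2=T, B3=S, B4=T, B4=F, B5=T, B6=S, B8=T, B10=T
test 2 (q=7, w=8) hits B1=F, B2=T, B3=S, B4=T, B4=F, B5=T, B6=S, B8=T, B10=T
test 3 (q=8, w=5) hits B1=F, B2=T, B3=E, B4=T, B4=F, B5=T, B6=S, B8=T, B10=T
test 4 (q=5, w=7) hits B1=F, B2=T, B3=S, B4=T, B4=F, B5=T, B6=E, B7=E, B8=T, B10=T
test 5 (q=7, w=2) hits B1=F, B2=T, B3=S, B4=T, B4=F, B5=T, B6=S, B8=T, B10=T
test 6 (q=3, w=3) hits B1=T, B1=F, B2=T, B3=S, B4=T, B4=F, B5=F, B6=E, B7=E, B9=F, B10=F, B11=F
test 7 (q=8, w=8) hits B1=F, B2=T, B3=S, B4=T, B4=F, B5=T, B6=S, B8=T, B10=T
the full pool covers 17 outcomes: B1=T, B1=F, B2=T, B3=S, B3=E, B4=T, B4=F, B5=T, B5=F, B6=S, B6=E, B7=E, B8=T, B9=F, B10=T, B10=F, B11=F
every size-1 subset falls short of the 17 outcomes (best: 12/17)
the canonical winner is {3, 6}: size 2, full 17-outcome coverage, earliest index list among size-2 covers
Answer: 3, 6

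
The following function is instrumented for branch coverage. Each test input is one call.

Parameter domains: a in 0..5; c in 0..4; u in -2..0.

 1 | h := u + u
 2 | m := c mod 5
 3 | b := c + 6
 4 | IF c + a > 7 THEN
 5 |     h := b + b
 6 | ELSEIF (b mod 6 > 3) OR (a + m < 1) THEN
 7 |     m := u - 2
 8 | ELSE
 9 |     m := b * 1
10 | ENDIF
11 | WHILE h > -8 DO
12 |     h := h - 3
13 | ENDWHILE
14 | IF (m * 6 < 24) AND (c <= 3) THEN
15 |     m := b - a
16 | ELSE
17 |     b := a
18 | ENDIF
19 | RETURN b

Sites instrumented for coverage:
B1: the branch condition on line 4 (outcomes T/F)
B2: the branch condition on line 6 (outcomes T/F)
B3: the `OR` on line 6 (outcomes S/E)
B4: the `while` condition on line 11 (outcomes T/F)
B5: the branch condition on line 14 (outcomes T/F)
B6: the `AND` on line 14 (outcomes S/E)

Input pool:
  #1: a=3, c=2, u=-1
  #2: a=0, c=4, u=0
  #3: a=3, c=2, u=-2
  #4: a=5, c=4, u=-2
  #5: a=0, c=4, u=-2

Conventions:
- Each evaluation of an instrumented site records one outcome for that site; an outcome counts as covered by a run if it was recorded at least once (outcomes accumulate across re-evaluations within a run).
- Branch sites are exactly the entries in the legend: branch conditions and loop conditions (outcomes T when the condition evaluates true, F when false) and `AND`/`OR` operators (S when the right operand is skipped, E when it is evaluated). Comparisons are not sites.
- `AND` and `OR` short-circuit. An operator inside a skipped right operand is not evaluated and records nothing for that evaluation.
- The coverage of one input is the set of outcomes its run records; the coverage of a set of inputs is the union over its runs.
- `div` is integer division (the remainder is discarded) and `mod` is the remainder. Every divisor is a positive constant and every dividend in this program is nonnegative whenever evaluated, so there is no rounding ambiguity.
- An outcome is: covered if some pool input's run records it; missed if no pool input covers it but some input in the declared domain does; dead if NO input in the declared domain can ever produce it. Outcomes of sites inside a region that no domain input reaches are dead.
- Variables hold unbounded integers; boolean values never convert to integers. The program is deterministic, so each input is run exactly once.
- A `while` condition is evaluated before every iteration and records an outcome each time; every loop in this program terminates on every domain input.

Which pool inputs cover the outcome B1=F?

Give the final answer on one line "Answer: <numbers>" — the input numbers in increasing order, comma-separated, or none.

input #1 (a=3, c=2, u=-1): hits B1=F
input #2 (a=0, c=4, u=0): hits B1=F
input #3 (a=3, c=2, u=-2): hits B1=F
input #4 (a=5, c=4, u=-2): never hits B1=F
input #5 (a=0, c=4, u=-2): hits B1=F

Answer: 1, 2, 3, 5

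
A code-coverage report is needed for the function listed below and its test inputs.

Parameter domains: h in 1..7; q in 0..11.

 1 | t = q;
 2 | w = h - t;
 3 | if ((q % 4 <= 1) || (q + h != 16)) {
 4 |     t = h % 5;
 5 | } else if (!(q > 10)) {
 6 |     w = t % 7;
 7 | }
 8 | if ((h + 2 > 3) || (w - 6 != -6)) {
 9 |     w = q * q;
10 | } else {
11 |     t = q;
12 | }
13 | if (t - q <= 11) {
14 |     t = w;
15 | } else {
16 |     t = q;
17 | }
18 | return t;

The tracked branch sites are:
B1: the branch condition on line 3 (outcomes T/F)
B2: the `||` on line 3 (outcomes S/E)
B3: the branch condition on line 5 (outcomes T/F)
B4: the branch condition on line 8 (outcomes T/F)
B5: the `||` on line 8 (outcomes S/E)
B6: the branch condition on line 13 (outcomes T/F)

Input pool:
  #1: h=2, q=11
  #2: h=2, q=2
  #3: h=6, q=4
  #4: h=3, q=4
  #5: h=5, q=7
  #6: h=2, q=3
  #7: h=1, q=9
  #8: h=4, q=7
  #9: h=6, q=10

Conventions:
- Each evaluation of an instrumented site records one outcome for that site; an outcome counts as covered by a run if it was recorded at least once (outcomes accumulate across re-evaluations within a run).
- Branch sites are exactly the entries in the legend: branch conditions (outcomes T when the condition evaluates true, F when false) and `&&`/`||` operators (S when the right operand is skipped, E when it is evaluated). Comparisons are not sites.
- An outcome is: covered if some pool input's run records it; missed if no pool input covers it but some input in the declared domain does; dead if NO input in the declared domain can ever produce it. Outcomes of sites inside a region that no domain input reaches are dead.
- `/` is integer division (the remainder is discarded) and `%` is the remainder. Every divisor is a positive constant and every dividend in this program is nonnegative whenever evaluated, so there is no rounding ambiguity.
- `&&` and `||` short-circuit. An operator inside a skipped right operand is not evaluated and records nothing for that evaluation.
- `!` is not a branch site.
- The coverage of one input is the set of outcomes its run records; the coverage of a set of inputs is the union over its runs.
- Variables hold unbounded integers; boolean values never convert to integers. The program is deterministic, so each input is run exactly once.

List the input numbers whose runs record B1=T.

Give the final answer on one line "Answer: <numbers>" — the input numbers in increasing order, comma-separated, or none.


input #1 (h=2, q=11): produces B1=T
input #2 (h=2, q=2): produces B1=T
input #3 (h=6, q=4): produces B1=T
input #4 (h=3, q=4): produces B1=T
input #5 (h=5, q=7): produces B1=T
input #6 (h=2, q=3): produces B1=T
input #7 (h=1, q=9): produces B1=T
input #8 (h=4, q=7): produces B1=T
input #9 (h=6, q=10): does not produce B1=T
Answer: 1, 2, 3, 4, 5, 6, 7, 8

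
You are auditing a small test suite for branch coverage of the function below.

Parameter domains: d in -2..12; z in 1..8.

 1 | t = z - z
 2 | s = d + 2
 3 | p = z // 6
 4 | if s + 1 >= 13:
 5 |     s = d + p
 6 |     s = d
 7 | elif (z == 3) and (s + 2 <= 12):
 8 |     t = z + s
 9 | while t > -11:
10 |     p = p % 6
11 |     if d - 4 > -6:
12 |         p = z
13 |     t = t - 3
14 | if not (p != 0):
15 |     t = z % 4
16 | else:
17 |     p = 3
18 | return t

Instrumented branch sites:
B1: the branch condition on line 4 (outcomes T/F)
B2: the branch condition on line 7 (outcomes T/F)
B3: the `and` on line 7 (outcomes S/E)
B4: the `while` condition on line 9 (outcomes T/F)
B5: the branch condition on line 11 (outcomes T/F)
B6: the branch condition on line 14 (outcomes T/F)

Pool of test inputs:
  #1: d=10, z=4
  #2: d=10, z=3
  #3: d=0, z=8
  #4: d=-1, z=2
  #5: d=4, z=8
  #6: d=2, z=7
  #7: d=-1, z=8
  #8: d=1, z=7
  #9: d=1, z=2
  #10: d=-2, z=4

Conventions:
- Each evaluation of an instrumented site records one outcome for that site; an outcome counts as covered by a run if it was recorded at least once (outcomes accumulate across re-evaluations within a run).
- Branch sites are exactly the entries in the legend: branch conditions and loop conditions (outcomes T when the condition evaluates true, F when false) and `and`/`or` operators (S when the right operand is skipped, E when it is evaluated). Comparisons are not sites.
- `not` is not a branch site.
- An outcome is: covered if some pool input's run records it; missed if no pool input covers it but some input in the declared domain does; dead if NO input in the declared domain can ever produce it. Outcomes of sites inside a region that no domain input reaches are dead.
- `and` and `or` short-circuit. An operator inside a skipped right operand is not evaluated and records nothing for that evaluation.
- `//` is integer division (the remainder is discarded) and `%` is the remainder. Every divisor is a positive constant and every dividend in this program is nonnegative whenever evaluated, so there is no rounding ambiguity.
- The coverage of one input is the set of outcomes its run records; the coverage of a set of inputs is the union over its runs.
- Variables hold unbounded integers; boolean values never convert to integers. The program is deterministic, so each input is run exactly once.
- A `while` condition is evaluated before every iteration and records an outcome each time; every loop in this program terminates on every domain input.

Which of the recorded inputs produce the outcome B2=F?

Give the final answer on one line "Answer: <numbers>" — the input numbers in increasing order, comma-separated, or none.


input #1 (d=10, z=4): misses B2=F
input #2 (d=10, z=3): misses B2=F
input #3 (d=0, z=8): covers B2=F
input #4 (d=-1, z=2): covers B2=F
input #5 (d=4, z=8): covers B2=F
input #6 (d=2, z=7): covers B2=F
input #7 (d=-1, z=8): covers B2=F
input #8 (d=1, z=7): covers B2=F
input #9 (d=1, z=2): covers B2=F
input #10 (d=-2, z=4): covers B2=F
Answer: 3, 4, 5, 6, 7, 8, 9, 10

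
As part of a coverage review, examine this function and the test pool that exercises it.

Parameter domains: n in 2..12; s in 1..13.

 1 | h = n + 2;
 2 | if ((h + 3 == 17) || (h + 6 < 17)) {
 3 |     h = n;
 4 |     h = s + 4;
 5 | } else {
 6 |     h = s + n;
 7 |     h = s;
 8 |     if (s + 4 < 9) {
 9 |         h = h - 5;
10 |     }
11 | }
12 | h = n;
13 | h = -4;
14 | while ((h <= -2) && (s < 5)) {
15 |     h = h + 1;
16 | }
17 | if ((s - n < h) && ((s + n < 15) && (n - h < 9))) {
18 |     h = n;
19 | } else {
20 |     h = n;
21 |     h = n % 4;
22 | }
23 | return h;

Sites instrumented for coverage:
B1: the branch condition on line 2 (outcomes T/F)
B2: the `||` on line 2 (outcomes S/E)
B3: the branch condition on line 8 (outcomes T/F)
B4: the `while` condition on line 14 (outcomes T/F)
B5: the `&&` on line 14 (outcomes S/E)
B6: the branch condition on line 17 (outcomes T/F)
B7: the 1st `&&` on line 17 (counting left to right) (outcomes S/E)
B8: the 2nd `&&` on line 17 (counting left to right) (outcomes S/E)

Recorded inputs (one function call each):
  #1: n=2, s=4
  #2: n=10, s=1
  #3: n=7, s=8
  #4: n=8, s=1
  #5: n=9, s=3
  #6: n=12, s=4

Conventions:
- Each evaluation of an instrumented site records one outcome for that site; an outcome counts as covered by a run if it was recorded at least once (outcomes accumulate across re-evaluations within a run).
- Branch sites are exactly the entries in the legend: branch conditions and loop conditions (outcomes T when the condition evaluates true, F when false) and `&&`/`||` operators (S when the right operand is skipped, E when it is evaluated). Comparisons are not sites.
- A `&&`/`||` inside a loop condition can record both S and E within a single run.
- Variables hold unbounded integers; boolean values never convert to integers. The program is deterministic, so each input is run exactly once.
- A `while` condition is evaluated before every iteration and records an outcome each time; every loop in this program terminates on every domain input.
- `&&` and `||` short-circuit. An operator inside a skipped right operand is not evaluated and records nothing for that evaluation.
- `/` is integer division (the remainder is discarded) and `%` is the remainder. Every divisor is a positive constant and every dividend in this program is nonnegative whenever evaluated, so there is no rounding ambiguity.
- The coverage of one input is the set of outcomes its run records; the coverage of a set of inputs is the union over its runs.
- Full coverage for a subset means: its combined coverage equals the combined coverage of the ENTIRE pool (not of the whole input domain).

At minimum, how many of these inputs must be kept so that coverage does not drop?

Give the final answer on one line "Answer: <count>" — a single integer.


input #1, n=2, s=4: events B2->E, B1->T, B5->E, B4->T, B5->E, B4->T, B5->E, B4->T, B5->S, B4->F, B7->S, B6->F; outcomes B1=T, B2=E, B4=T, B4=F, B5=S, B5=E, B6=F, B7=S
input #2, n=10, s=1: events B2->E, B1->F, B3->T, B5->E, B4->T, B5->E, B4->T, B5->E, B4->T, B5->S, B4->F, B7->E, B8->E, B6->F; outcomes B1=F, B2=E, B3=T, B4=T, B4=F, B5=S, B5=E, B6=F, B7=E, B8=E
input #3, n=7, s=8: events B2->E, B1->T, B5->E, B4->F, B7->S, B6->F; outcomes B1=T, B2=E, B4=F, B5=E, B6=F, B7=S
input #4, n=8, s=1: events B2->E, B1->T, B5->E, B4->T, B5->E, B4->T, B5->E, B4->T, B5->S, B4->F, B7->E, B8->E, B6->F; outcomes B1=T, B2=E, B4=T, B4=F, B5=S, B5=E, B6=F, B7=E, B8=E
input #5, n=9, s=3: events B2->E, B1->F, B3->T, B5->E, B4->T, B5->E, B4->T, B5->E, B4->T, B5->S, B4->F, B7->E, B8->E, B6->F; outcomes B1=F, B2=E, B3=T, B4=T, B4=F, B5=S, B5=E, B6=F, B7=E, B8=E
input #6, n=12, s=4: events B2->S, B1->T, B5->E, B4->T, B5->E, B4->T, B5->E, B4->T, B5->S, B4->F, B7->E, B8->S, B6->F; outcomes B1=T, B2=S, B4=T, B4=F, B5=S, B5=E, B6=F, B7=E, B8=S
union over all inputs: B1=T, B1=F, B2=S, B2=E, B3=T, B4=T, B4=F, B5=S, B5=E, B6=F, B7=S, B7=E, B8=S, B8=E (14 outcomes)
size 1 is not enough: best union over all size-1 subsets is 10/14
size 2 is not enough: best union over all size-2 subsets is 13/14
size 3: inputs {1, 2, 6} cover all 14 outcomes, and no lexicographically smaller subset of this size does
Answer: 3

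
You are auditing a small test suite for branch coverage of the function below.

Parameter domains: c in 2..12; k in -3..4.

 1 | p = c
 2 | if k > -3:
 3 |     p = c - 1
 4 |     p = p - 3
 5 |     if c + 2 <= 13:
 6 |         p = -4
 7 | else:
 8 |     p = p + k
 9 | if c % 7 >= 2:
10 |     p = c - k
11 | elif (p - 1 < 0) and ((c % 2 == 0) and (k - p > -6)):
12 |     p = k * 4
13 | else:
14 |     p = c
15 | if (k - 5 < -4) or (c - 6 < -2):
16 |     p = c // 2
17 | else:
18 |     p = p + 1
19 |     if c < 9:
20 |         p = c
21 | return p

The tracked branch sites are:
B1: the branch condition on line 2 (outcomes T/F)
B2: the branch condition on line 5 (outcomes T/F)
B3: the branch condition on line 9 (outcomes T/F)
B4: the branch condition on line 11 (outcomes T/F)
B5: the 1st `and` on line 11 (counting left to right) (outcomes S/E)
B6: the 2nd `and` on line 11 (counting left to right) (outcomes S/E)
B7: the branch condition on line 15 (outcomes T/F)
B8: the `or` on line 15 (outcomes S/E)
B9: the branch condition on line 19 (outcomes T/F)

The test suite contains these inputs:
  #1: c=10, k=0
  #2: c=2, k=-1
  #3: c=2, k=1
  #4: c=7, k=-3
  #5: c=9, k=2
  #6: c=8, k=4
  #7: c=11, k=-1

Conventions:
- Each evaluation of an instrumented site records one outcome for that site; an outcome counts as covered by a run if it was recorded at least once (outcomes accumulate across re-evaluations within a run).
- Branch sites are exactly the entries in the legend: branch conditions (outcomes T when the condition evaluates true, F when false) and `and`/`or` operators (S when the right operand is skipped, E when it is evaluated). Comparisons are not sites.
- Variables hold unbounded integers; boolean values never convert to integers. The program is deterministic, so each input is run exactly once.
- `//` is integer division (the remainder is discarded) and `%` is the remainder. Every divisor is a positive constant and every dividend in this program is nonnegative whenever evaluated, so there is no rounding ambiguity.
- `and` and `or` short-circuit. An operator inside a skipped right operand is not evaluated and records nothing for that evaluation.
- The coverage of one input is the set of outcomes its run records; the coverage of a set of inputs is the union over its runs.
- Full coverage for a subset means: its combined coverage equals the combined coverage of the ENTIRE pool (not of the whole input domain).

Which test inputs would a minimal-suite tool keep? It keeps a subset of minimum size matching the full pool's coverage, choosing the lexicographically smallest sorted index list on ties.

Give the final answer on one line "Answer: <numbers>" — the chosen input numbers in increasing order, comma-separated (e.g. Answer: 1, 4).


input #1 (c=10, k=0): events B1->T, B2->T, B3->T, B8->S, B7->T; covers B1=T, B2=T, B3=T, B7=T, B8=S
input #2 (c=2, k=-1): events B1->T, B2->T, B3->T, B8->S, B7->T; covers B1=T, B2=T, B3=T, B7=T, B8=S
input #3 (c=2, k=1): events B1->T, B2->T, B3->T, B8->E, B7->T; covers B1=T, B2=T, B3=T, B7=T, B8=E
input #4 (c=7, k=-3): events B1->F, B3->F, B5->S, B4->F, B8->S, B7->T; covers B1=F, B3=F, B4=F, B5=S, B7=T, B8=S
input #5 (c=9, k=2): events B1->T, B2->T, B3->T, B8->E, B7->F, B9->F; covers B1=T, B2=T, B3=T, B7=F, B8=E, B9=F
input #6 (c=8, k=4): events B1->T, B2->T, B3->F, B5->E, B6->E, B4->T, B8->E, B7->F, B9->T; covers B1=T, B2=T, B3=F, B4=T, B5=E, B6=E, B7=F, B8=E, B9=T
input #7 (c=11, k=-1): events B1->T, B2->T, B3->T, B8->S, B7->T; covers B1=T, B2=T, B3=T, B7=T, B8=S
pool-wide coverage (16 outcomes): B1=T, B1=F, B2=T, B3=T, B3=F, B4=T, B4=F, B5=S, B5=E, B6=E, B7=T, B7=F, B8=S, B8=E, B9=T, B9=F
no size-1 subset reaches all 16 outcomes (best union: 9/16)
no size-2 subset reaches all 16 outcomes (best union: 14/16)
the canonical winner is {4, 5, 6}: size 3, full 16-outcome coverage, earliest index list among size-3 covers
Answer: 4, 5, 6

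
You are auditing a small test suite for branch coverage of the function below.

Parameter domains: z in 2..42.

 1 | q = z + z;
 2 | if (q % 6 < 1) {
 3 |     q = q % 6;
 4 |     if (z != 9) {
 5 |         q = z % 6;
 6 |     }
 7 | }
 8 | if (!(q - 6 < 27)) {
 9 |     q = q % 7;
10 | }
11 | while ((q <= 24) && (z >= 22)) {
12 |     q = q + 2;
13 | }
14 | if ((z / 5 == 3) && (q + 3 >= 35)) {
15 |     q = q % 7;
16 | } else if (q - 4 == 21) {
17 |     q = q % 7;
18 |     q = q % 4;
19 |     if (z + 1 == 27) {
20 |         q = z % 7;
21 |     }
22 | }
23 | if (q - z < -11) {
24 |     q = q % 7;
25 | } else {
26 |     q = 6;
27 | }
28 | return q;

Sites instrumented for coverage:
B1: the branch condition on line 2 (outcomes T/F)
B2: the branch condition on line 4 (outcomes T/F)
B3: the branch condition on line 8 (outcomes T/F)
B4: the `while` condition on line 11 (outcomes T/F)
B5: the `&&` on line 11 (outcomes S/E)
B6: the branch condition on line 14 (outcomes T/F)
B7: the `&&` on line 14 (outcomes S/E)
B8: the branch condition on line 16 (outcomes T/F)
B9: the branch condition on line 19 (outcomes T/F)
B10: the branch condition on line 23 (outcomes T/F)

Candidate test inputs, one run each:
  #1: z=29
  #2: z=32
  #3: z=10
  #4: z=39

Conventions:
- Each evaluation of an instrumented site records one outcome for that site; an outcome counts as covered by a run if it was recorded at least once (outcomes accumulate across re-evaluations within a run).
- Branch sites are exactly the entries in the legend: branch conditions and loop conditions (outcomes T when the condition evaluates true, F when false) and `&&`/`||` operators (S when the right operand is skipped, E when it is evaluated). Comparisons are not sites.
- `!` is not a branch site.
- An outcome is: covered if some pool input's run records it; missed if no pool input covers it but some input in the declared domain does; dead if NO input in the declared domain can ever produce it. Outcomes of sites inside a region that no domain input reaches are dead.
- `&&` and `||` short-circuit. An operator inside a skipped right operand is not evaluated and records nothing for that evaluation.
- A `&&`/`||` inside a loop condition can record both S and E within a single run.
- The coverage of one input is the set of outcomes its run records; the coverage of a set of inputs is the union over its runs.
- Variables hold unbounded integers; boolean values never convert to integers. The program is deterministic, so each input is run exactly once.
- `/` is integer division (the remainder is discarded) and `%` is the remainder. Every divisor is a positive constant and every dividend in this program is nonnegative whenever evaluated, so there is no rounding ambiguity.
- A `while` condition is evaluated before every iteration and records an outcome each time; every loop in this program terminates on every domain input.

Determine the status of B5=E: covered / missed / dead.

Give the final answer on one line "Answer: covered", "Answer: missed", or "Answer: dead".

B5=E is recorded by pool input(s) 1, 2, 3, 4 -> covered

Answer: covered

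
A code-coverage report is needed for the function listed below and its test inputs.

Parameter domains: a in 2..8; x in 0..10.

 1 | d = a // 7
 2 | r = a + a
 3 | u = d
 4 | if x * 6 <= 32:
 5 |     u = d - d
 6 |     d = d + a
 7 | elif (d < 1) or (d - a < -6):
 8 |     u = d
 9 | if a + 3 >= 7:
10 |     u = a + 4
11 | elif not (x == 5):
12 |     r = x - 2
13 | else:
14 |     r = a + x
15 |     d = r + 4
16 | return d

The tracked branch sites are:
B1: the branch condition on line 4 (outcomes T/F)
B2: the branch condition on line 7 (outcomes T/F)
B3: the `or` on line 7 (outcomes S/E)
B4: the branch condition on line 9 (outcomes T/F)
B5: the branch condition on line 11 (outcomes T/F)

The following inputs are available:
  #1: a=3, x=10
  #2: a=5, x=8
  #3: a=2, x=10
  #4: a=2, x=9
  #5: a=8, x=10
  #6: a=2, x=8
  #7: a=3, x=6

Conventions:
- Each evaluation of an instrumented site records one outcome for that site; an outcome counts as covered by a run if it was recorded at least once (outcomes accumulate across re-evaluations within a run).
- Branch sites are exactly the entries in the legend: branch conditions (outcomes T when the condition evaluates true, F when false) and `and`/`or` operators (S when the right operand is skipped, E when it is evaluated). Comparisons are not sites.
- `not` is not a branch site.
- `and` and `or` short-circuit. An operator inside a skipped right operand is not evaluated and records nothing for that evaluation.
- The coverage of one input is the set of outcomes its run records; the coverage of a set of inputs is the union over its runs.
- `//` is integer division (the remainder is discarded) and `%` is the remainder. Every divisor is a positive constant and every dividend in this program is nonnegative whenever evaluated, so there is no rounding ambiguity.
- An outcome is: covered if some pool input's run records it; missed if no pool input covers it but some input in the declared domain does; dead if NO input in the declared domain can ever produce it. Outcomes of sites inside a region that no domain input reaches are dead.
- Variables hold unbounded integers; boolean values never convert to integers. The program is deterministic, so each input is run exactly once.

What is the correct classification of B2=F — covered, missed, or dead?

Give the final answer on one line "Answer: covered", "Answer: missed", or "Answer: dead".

no pool input records B2=F
but domain input (a=7, x=6) does record it -> reachable, so missed

Answer: missed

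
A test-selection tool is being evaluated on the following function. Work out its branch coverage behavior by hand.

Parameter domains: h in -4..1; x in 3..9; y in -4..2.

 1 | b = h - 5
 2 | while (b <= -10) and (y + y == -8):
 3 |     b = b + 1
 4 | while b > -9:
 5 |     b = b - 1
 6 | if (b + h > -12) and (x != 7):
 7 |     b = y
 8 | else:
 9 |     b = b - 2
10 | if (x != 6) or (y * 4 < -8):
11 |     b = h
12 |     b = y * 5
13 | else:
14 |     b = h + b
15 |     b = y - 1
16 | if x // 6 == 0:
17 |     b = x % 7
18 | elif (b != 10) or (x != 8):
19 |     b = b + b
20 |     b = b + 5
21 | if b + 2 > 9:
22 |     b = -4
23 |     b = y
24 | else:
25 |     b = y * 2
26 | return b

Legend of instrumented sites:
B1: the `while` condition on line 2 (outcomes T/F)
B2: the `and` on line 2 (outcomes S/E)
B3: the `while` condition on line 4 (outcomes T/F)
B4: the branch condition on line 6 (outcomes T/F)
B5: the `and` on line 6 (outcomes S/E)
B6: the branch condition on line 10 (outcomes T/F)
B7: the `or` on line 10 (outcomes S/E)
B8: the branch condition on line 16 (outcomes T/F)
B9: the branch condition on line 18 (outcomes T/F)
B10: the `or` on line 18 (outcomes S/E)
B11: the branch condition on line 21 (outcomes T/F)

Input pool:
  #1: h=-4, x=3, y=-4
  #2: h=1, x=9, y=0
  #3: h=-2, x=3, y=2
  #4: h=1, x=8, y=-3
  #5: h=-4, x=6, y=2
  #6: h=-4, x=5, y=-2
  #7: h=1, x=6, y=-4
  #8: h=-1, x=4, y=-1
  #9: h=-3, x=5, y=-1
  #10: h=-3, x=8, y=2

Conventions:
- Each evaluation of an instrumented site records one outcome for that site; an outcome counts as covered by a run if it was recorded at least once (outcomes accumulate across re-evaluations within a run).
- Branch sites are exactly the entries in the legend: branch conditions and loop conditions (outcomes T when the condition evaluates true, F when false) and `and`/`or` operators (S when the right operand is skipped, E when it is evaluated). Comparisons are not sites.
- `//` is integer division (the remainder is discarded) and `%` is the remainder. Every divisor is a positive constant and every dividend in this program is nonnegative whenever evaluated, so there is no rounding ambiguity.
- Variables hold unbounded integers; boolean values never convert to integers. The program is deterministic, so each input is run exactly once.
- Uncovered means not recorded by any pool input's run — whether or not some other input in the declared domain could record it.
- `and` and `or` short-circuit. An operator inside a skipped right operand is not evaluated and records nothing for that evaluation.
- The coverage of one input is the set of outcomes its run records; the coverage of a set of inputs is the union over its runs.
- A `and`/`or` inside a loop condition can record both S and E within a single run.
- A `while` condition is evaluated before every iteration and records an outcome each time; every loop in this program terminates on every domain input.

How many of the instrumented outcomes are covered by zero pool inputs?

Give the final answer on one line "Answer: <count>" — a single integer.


run #1 (h=-4, x=3, y=-4) records B1=F, B2=S, B3=F, B4=F, B5=S, B6=T, B7=S, B8=T, B11=F
run #2 (h=1, x=9, y=0) records B1=F, B2=S, B3=T, B3=F, B4=T, B5=E, B6=T, B7=S, B8=F, B9=T, B10=S, B11=F
run #3 (h=-2, x=3, y=2) records B1=F, B2=S, B3=T, B3=F, B4=T, B5=E, B6=T, B7=S, B8=T, B11=F
run #4 (h=1, x=8, y=-3) records B1=F, B2=S, B3=T, B3=F, B4=T, B5=E, B6=T, B7=S, B8=F, B9=T, B10=S, B11=F
run #5 (h=-4, x=6, y=2) records B1=F, B2=S, B3=F, B4=F, B5=S, B6=F, B7=E, B8=F, B9=T, B10=S, B11=F
run #6 (h=-4, x=5, y=-2) records B1=F, B2=S, B3=F, B4=F, B5=S, B6=T, B7=S, B8=T, B11=F
run #7 (h=1, x=6, y=-4) records B1=F, B2=S, B3=T, B3=F, B4=T, B5=E, B6=T, B7=E, B8=F, B9=T, B10=S, B11=F
run #8 (h=-1, x=4, y=-1) records B1=F, B2=S, B3=T, B3=F, B4=T, B5=E, B6=T, B7=S, B8=T, B11=F
run #9 (h=-3, x=5, y=-1) records B1=F, B2=S, B3=T, B3=F, B4=F, B5=S, B6=T, B7=S, B8=T, B11=F
run #10 (h=-3, x=8, y=2) records B1=F, B2=S, B3=T, B3=F, B4=F, B5=S, B6=T, B7=S, B8=F, B9=F, B10=E, B11=T
union over the pool: B1=F, B2=S, B3=T, B3=F, B4=T, B4=F, B5=S, B5=E, B6=T, B6=F, B7=S, B7=E, B8=T, B8=F, B9=T, B9=F, B10=S, B10=E, B11=T, B11=F
uncovered (2 of 22): B1=T, B2=E
Answer: 2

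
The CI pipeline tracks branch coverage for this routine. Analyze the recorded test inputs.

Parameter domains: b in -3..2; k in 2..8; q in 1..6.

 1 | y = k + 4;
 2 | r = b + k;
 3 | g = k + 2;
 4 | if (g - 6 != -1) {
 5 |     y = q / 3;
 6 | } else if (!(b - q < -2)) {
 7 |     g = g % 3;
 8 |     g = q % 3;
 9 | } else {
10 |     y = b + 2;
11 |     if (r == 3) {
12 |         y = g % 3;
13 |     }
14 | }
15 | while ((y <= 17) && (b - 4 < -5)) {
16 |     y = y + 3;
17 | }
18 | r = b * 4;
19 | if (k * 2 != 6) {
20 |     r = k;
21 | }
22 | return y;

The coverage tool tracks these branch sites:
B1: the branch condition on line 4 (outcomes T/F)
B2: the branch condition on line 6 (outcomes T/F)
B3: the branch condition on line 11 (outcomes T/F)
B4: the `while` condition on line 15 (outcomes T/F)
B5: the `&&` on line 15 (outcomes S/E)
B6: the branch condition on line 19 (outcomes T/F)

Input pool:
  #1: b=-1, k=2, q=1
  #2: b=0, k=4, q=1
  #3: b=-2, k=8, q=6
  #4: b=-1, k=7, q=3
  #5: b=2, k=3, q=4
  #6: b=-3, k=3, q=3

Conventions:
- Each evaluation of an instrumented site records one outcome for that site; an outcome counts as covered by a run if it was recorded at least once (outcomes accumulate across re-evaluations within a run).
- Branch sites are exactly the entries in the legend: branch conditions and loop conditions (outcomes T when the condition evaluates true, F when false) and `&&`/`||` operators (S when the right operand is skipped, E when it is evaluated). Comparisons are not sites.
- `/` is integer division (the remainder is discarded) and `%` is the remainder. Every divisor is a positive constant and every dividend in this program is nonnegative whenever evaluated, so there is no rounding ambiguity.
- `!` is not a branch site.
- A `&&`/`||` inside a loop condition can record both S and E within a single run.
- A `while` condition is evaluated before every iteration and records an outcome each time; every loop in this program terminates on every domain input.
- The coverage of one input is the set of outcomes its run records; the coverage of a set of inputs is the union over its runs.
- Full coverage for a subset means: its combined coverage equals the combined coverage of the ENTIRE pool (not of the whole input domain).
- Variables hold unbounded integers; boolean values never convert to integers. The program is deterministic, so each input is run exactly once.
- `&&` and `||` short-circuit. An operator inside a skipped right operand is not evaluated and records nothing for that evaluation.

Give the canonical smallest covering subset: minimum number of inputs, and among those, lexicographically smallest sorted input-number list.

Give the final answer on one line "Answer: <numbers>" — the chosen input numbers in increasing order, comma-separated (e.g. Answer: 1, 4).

test 1 (b=-1, k=2, q=1) fires B1->T, B5->E, B4->F, B6->T; hits B1=T, B4=F, B5=E, B6=T
test 2 (b=0, k=4, q=1) fires B1->T, B5->E, B4->F, B6->T; hits B1=T, B4=F, B5=E, B6=T
test 3 (b=-2, k=8, q=6) fires B1->T, B5->E, B4->T, B5->E, B4->T, B5->E, B4->T, B5->E, B4->T, B5->E, B4->T, B5->E, B4->T, B5->S, ...; hits B1=T, B4=T, B4=F, B5=S, B5=E, B6=T
test 4 (b=-1, k=7, q=3) fires B1->T, B5->E, B4->F, B6->T; hits B1=T, B4=F, B5=E, B6=T
test 5 (b=2, k=3, q=4) fires B1->F, B2->T, B5->E, B4->F, B6->F; hits B1=F, B2=T, B4=F, B5=E, B6=F
test 6 (b=-3, k=3, q=3) fires B1->F, B2->F, B3->F, B5->E, B4->T, B5->E, B4->T, B5->E, B4->T, B5->E, B4->T, B5->E, B4->T, B5->E, ...; hits B1=F, B2=F, B3=F, B4=T, B4=F, B5=S, B5=E, B6=F
union over all inputs: B1=T, B1=F, B2=T, B2=F, B3=F, B4=T, B4=F, B5=S, B5=E, B6=T, B6=F (11 outcomes)
every size-1 subset falls short of the 11 outcomes (best: 8/11)
every size-2 subset falls short of the 11 outcomes (best: 10/11)
size 3: inputs {1, 5, 6} cover all 11 outcomes, and no lexicographically smaller subset of this size does

Answer: 1, 5, 6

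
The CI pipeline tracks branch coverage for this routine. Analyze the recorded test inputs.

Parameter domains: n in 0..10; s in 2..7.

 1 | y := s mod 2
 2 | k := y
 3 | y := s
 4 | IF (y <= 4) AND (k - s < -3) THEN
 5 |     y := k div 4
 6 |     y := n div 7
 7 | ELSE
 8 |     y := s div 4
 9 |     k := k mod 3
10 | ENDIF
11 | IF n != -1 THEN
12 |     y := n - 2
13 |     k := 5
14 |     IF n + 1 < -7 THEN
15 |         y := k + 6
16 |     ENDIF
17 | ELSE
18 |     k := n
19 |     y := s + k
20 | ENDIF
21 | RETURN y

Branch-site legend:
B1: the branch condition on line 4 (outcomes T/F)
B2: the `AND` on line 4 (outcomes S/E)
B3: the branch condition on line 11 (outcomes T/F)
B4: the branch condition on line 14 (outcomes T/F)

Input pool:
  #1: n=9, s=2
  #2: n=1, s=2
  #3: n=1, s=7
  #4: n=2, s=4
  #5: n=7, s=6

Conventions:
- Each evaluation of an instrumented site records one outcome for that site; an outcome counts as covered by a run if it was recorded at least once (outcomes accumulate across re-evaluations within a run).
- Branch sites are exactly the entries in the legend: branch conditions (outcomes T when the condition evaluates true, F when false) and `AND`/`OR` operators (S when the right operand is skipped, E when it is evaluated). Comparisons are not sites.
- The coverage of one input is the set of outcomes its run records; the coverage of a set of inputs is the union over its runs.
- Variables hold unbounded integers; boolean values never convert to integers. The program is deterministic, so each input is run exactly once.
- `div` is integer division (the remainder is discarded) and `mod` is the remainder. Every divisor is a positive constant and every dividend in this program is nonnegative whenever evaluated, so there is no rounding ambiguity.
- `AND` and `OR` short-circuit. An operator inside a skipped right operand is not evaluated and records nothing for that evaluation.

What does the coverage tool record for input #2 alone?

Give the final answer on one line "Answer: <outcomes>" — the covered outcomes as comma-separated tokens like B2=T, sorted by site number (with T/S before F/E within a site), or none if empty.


Event log for input #2 (n=1, s=2):
  B2->E, B1->F, B3->T, B4->F
deduplicating events, the covered set is: B1=F, B2=E, B3=T, B4=F
Answer: B1=F, B2=E, B3=T, B4=F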